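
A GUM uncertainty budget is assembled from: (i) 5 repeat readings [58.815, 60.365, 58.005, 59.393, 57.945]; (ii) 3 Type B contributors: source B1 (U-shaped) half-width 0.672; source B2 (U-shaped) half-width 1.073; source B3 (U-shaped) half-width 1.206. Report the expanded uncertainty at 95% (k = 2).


mean = (58.815 + 60.365 + 58.005 + 59.393 + 57.945) / 5 = 58.9046
s = sqrt(sum((x - mean)^2)/(n-1)) = 1.0135881
u_A = s / sqrt(n) = 1.0135881 / sqrt(5) = 0.45329038
u_B1 = 0.672 / sqrt(2) = 0.47517576
u_B2 = 1.073 / sqrt(2) = 0.75872558
u_B3 = 1.206 / sqrt(2) = 0.85277078
uc = sqrt(0.45329038^2 + 0.47517576^2 + 0.75872558^2 + 0.85277078^2) = 1.31687
U = k * uc = 2 * 1.31687
U = 2.6337

2.6337


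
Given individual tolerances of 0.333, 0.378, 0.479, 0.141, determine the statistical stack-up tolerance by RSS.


RSS = sqrt(0.333^2 + 0.378^2 + 0.479^2 + 0.141^2)
= sqrt(0.503095)
= 0.7093

0.7093


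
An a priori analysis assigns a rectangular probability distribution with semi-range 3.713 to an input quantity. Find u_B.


u_B = half_width / sqrt(3)
u_B = 3.713 / 1.7320508
u_B = 2.1437

2.1437


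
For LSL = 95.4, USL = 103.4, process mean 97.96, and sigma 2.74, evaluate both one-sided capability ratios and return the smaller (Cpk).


Cpu = (USL - mean) / (3*sigma) = (103.4 - 97.96) / (3*2.74) = 0.6618
Cpl = (mean - LSL) / (3*sigma) = (97.96 - 95.4) / (3*2.74) = 0.3114
Cpk = min(Cpu, Cpl) = 0.3114

0.3114


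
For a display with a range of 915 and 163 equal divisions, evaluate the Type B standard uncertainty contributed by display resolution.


resolution = range / divisions
resolution = 915 / 163 = 5.6134969
u_res = resolution / (2*sqrt(3))
u_res = 5.6134969 / 3.4641016
u_res = 1.6205

1.6205


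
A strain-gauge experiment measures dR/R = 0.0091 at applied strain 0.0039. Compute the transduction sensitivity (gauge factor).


GF = (dR/R) / epsilon
= 0.0091 / 0.0039
= 2.3333

2.3333


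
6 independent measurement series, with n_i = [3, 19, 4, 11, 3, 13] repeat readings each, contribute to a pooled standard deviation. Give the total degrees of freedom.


nu = sum_i (n_i - 1)
nu = ((3 - 1) + (19 - 1) + (4 - 1) + (11 - 1) + (3 - 1) + (13 - 1))
nu = 2 + 18 + 3 + 10 + 2 + 12
nu = 47

47


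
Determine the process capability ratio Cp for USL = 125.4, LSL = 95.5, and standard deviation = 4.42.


Cp = (USL - LSL) / (6 * sigma)
= (125.4 - 95.5) / (6 * 4.42)
= 29.9000 / 26.5200
= 1.1275

1.1275


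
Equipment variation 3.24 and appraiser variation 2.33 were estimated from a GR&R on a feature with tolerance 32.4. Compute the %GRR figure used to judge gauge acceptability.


GRR = sqrt(EV^2 + AV^2) = sqrt(3.24^2 + 2.33^2) = 3.9908019
%GRR = GRR / tol * 100 = 3.9908019 / 32.4 * 100
%GRR = 12.3173

12.3173


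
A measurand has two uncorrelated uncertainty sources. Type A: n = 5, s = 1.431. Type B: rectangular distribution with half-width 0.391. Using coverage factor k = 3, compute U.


u_A = s / sqrt(n) = 1.431 / sqrt(5) = 0.63996266
u_B = half_width / sqrt(3) = 0.391 / sqrt(3) = 0.22574396
uc = sqrt(u_A^2 + u_B^2) = sqrt(0.63996266^2 + 0.22574396^2) = 0.67861074
U = k * uc = 3 * 0.67861074
U = 2.0358

2.0358


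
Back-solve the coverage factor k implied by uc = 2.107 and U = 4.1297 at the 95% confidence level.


k = U / uc
k = 4.1297 / 2.107
k = 1.96

1.96


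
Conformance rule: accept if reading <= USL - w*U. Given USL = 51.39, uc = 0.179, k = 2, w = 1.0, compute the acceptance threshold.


U = k * uc = 2 * 0.179 = 0.358
guard band g = w * U = 1.0 * 0.358 = 0.358
AL = USL - g = 51.39 - 0.358
AL = 51.0320

51.0320


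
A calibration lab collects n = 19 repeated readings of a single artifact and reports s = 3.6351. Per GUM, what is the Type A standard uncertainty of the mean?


u_A = s / sqrt(n)
u_A = 3.6351 / sqrt(19)
u_A = 3.6351 / 4.3588989
u_A = 0.8339

0.8339


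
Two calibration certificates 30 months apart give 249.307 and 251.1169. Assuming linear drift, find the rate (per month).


rate = (v2 - v1) / months
= (251.1169 - 249.307) / 30
= 1.8099 / 30
= 0.0603

0.0603


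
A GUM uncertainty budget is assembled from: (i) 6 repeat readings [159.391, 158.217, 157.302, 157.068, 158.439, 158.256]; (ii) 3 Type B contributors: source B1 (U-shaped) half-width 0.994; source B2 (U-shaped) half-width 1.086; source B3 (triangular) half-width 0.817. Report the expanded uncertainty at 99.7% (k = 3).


mean = (159.391 + 158.217 + 157.302 + 157.068 + 158.439 + 158.256) / 6 = 158.1121667
s = sqrt(sum((x - mean)^2)/(n-1)) = 0.83911463
u_A = s / sqrt(n) = 0.83911463 / sqrt(6) = 0.34256711
u_B1 = 0.994 / sqrt(2) = 0.70286414
u_B2 = 1.086 / sqrt(2) = 0.76791796
u_B3 = 0.817 / sqrt(6) = 0.33353885
uc = sqrt(0.34256711^2 + 0.70286414^2 + 0.76791796^2 + 0.33353885^2) = 1.1455638
U = k * uc = 3 * 1.1455638
U = 3.4367

3.4367


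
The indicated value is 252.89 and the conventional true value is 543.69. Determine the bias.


Systematic error = measured - true
= 252.89 - 543.69
= -290.8000

-290.8000


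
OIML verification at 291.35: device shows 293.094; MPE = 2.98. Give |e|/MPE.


e = indication - reference = 293.094 - 291.35 = 1.7440
|e| = 1.7440
ratio = |e| / MPE = 1.7440 / 2.98
ratio = 0.5852

0.5852


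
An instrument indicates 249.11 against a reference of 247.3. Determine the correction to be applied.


Correction = standard - reading
= 247.3 - 249.11
= -1.8100

-1.8100


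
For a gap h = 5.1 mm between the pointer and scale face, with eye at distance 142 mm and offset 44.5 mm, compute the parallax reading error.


error = h * offset / d
= 5.1 * 44.5 / 142
= 1.5982

1.5982


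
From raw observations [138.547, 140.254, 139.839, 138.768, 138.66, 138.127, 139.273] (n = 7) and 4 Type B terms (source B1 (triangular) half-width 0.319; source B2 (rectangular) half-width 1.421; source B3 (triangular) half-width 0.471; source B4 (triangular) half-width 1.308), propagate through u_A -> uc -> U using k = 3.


mean = (138.547 + 140.254 + 139.839 + 138.768 + 138.66 + 138.127 + 139.273) / 7 = 139.0668571
s = sqrt(sum((x - mean)^2)/(n-1)) = 0.75899482
u_A = s / sqrt(n) = 0.75899482 / sqrt(7) = 0.28687308
u_B1 = 0.319 / sqrt(6) = 0.1302312
u_B2 = 1.421 / sqrt(3) = 0.82041473
u_B3 = 0.471 / sqrt(6) = 0.19228494
u_B4 = 1.308 / sqrt(6) = 0.53398876
uc = sqrt(0.28687308^2 + 0.1302312^2 + 0.82041473^2 + 0.19228494^2 + 0.53398876^2) = 1.0461616
U = k * uc = 3 * 1.0461616
U = 3.1385

3.1385


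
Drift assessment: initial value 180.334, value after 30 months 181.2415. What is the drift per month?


rate = (v2 - v1) / months
= (181.2415 - 180.334) / 30
= 0.9075 / 30
= 0.0302

0.0302


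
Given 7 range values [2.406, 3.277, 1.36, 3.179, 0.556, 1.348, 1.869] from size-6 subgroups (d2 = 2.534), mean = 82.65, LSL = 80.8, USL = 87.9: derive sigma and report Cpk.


R_bar = (2.406 + 3.277 + 1.36 + 3.179 + 0.556 + 1.348 + 1.869) / 7 = 1.9992857
sigma = R_bar / d2 = 1.9992857 / 2.534 = 0.7889841
Cp = (USL - LSL)/(6*sigma) = (87.9 - 80.8)/(6*0.7889841) = 1.4998
Cpu = (87.9 - 82.65)/(3*0.7889841) = 2.2180
Cpl = (82.65 - 80.8)/(3*0.7889841) = 0.7816
Cpk = min(Cpu, Cpl) = 0.7816

0.7816


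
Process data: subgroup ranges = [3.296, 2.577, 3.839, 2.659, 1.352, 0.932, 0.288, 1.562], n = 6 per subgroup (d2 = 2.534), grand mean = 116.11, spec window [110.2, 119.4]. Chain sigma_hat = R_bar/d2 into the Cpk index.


R_bar = (3.296 + 2.577 + 3.839 + 2.659 + 1.352 + 0.932 + 0.288 + 1.562) / 8 = 2.063125
sigma = R_bar / d2 = 2.063125 / 2.534 = 0.81417719
Cp = (USL - LSL)/(6*sigma) = (119.4 - 110.2)/(6*0.81417719) = 1.8833
Cpu = (119.4 - 116.11)/(3*0.81417719) = 1.3470
Cpl = (116.11 - 110.2)/(3*0.81417719) = 2.4196
Cpk = min(Cpu, Cpl) = 1.3470

1.3470


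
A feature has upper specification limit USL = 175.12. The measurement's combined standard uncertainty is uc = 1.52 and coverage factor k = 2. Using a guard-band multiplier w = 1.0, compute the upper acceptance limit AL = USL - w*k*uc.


U = k * uc = 2 * 1.52 = 3.04
guard band g = w * U = 1.0 * 3.04 = 3.04
AL = USL - g = 175.12 - 3.04
AL = 172.0800

172.0800


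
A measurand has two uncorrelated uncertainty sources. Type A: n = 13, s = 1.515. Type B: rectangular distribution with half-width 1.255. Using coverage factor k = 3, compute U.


u_A = s / sqrt(n) = 1.515 / sqrt(13) = 0.4201854
u_B = half_width / sqrt(3) = 1.255 / sqrt(3) = 0.72457459
uc = sqrt(u_A^2 + u_B^2) = sqrt(0.4201854^2 + 0.72457459^2) = 0.83759424
U = k * uc = 3 * 0.83759424
U = 2.5128

2.5128


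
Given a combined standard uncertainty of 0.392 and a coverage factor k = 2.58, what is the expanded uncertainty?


U = k * uc
U = 2.58 * 0.392
U = 1.0114

1.0114


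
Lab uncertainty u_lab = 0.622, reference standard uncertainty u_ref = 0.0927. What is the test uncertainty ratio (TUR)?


TUR = u_lab / u_ref
= 0.622 / 0.0927
= 6.7098

6.7098


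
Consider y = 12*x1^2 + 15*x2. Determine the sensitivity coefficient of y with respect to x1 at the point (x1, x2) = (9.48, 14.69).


y = 12*x1^2 + 15*x2
dy/dx1 = 2*12*x1
Evaluate at x1 = 9.48: c1 = 24 * 9.48
c1 = 227.5200

227.5200


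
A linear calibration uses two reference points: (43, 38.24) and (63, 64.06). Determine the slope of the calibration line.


slope = (y2 - y1) / (x2 - x1)
= (64.06 - 38.24) / (63 - 43)
= 25.8200 / 20
= 1.2910

1.2910


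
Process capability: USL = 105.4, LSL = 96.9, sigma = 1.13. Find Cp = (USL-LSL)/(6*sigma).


Cp = (USL - LSL) / (6 * sigma)
= (105.4 - 96.9) / (6 * 1.13)
= 8.5000 / 6.7800
= 1.2537

1.2537


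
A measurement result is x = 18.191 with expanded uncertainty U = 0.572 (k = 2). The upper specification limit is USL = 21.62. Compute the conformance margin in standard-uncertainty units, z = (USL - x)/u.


u = U / k = 0.572 / 2 = 0.286
margin = |USL - x| = |21.62 - 18.191| = 3.429
z = margin / u = 3.429 / 0.286
z = 11.9895

11.9895


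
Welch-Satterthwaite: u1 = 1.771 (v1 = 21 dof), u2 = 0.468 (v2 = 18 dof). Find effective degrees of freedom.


uc = sqrt(u1^2 + u2^2) = sqrt(1.771^2 + 0.468^2) = 1.8317928
v_eff = uc^4 / (u1^4/v1 + u2^4/v2)
= 1.8317928^4 / (1.771^4/21 + 0.468^4/18)
= 11.259144 / 0.47110614
v_eff = 23.8994

23.8994


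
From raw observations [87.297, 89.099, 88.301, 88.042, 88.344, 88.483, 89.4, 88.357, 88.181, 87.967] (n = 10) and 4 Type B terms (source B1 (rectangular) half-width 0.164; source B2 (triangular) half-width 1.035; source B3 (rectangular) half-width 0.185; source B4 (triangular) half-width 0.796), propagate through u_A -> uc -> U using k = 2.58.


mean = (87.297 + 89.099 + 88.301 + 88.042 + 88.344 + 88.483 + 89.4 + 88.357 + 88.181 + 87.967) / 10 = 88.3471
s = sqrt(sum((x - mean)^2)/(n-1)) = 0.58333475
u_A = s / sqrt(n) = 0.58333475 / sqrt(10) = 0.18446664
u_B1 = 0.164 / sqrt(3) = 0.094685444
u_B2 = 1.035 / sqrt(6) = 0.42253698
u_B3 = 0.185 / sqrt(3) = 0.1068098
u_B4 = 0.796 / sqrt(6) = 0.32496564
uc = sqrt(0.18446664^2 + 0.094685444^2 + 0.42253698^2 + 0.1068098^2 + 0.32496564^2) = 0.58184343
U = k * uc = 2.58 * 0.58184343
U = 1.5012

1.5012


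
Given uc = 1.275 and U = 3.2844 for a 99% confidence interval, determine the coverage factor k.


k = U / uc
k = 3.2844 / 1.275
k = 2.576

2.576


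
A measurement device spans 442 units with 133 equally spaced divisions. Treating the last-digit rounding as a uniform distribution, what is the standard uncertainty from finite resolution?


resolution = range / divisions
resolution = 442 / 133 = 3.3233083
u_res = resolution / (2*sqrt(3))
u_res = 3.3233083 / 3.4641016
u_res = 0.9594

0.9594


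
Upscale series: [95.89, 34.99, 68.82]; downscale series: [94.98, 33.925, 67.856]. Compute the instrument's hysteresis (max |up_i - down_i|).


|95.89 - 94.98| = 0.9100
|34.99 - 33.925| = 1.0650
|68.82 - 67.856| = 0.9640
hysteresis = max(diffs) = 1.0650

1.0650


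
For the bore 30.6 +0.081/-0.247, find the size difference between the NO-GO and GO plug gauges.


GO = nominal - lower_tol (smallest hole = maximum material condition)
GO = 30.6 - 0.247 = 30.353
NO-GO = nominal + upper_tol (largest hole = least material condition)
NO-GO = 30.6 + 0.081 = 30.681
spread = NO-GO - GO = 30.681 - 30.353 = 0.3280

0.3280


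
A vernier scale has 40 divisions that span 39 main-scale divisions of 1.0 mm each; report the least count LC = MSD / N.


LC = MSD / n_div
= 1.0 / 40
= 0.0250

0.0250


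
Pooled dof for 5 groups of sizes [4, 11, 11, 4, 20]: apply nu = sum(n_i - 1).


nu = sum_i (n_i - 1)
nu = ((4 - 1) + (11 - 1) + (11 - 1) + (4 - 1) + (20 - 1))
nu = 3 + 10 + 10 + 3 + 19
nu = 45

45


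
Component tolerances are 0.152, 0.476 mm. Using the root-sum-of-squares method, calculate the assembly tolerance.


RSS = sqrt(0.152^2 + 0.476^2)
= sqrt(0.24968)
= 0.4997

0.4997


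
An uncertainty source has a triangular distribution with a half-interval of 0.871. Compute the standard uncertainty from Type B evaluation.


u_B = half_width / sqrt(6)
u_B = 0.871 / 2.4494897
u_B = 0.3556

0.3556


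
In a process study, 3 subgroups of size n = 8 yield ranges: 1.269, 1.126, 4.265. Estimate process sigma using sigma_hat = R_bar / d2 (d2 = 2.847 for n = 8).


R_bar = (1.269 + 1.126 + 4.265) / 3
R_bar = 6.66 / 3 = 2.22
sigma_hat = R_bar / d2 = 2.22 / 2.847 = 0.7798

0.7798


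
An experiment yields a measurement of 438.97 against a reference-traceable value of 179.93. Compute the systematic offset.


Systematic error = measured - true
= 438.97 - 179.93
= 259.0400

259.0400


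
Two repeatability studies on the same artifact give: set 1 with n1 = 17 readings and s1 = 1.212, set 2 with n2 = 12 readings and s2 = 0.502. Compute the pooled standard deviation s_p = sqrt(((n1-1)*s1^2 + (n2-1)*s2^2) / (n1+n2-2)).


s_p = sqrt(((n1-1)*s1^2 + (n2-1)*s2^2) / (n1+n2-2))
numerator = (17-1)*1.212^2 + (12-1)*0.502^2 = 23.503104 + 2.772044 = 26.275148
denominator = 17 + 12 - 2 = 27
s_p^2 = 26.275148 / 27 = 0.97315363
s_p = sqrt(0.97315363) = 0.9865

0.9865


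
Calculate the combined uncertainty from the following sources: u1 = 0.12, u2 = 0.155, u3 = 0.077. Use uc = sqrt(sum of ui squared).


uc = sqrt(0.12^2 + 0.155^2 + 0.077^2)
uc = sqrt(0.044354)
uc = 0.2106

0.2106


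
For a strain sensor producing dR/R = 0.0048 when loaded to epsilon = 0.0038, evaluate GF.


GF = (dR/R) / epsilon
= 0.0048 / 0.0038
= 1.2632

1.2632


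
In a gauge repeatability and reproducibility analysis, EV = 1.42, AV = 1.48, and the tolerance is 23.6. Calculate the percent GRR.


GRR = sqrt(EV^2 + AV^2) = sqrt(1.42^2 + 1.48^2) = 2.0510485
%GRR = GRR / tol * 100 = 2.0510485 / 23.6 * 100
%GRR = 8.6909

8.6909


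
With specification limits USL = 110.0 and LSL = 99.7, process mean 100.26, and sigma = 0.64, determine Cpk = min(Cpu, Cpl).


Cpu = (USL - mean) / (3*sigma) = (110.0 - 100.26) / (3*0.64) = 5.0729
Cpl = (mean - LSL) / (3*sigma) = (100.26 - 99.7) / (3*0.64) = 0.2917
Cpk = min(Cpu, Cpl) = 0.2917

0.2917


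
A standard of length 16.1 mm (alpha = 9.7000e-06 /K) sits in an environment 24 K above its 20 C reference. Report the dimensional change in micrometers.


dL = L * alpha * dT
= 16.1 * 9.7000e-06 * 24
= 0.0037481 mm
dL_um = 0.0037481 * 1000 = 3.7481 um

3.7481


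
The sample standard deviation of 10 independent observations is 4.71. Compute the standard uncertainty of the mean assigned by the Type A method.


u_A = s / sqrt(n)
u_A = 4.71 / sqrt(10)
u_A = 4.71 / 3.1622777
u_A = 1.4894

1.4894


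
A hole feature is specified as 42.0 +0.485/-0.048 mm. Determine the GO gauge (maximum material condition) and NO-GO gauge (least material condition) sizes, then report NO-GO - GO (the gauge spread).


GO = nominal - lower_tol (smallest hole = maximum material condition)
GO = 42.0 - 0.048 = 41.952
NO-GO = nominal + upper_tol (largest hole = least material condition)
NO-GO = 42.0 + 0.485 = 42.485
spread = NO-GO - GO = 42.485 - 41.952 = 0.5330

0.5330


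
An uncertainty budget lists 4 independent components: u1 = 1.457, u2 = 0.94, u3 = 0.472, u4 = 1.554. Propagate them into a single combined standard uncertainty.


uc = sqrt(1.457^2 + 0.94^2 + 0.472^2 + 1.554^2)
uc = sqrt(5.644149)
uc = 2.3757

2.3757


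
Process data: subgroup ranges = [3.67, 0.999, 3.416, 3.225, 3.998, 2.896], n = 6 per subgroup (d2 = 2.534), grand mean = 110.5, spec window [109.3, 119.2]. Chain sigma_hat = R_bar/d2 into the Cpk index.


R_bar = (3.67 + 0.999 + 3.416 + 3.225 + 3.998 + 2.896) / 6 = 3.034
sigma = R_bar / d2 = 3.034 / 2.534 = 1.1973165
Cp = (USL - LSL)/(6*sigma) = (119.2 - 109.3)/(6*1.1973165) = 1.3781
Cpu = (119.2 - 110.5)/(3*1.1973165) = 2.4221
Cpl = (110.5 - 109.3)/(3*1.1973165) = 0.3341
Cpk = min(Cpu, Cpl) = 0.3341

0.3341


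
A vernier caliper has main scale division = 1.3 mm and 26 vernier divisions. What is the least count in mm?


LC = MSD / n_div
= 1.3 / 26
= 0.0500

0.0500


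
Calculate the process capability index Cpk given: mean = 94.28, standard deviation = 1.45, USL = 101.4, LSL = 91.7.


Cpu = (USL - mean) / (3*sigma) = (101.4 - 94.28) / (3*1.45) = 1.6368
Cpl = (mean - LSL) / (3*sigma) = (94.28 - 91.7) / (3*1.45) = 0.5931
Cpk = min(Cpu, Cpl) = 0.5931

0.5931


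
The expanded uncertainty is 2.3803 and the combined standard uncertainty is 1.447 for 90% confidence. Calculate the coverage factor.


k = U / uc
k = 2.3803 / 1.447
k = 1.645

1.645


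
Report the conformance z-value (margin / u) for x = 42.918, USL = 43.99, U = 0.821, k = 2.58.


u = U / k = 0.821 / 2.58 = 0.31821705
margin = |USL - x| = |43.99 - 42.918| = 1.072
z = margin / u = 1.072 / 0.31821705
z = 3.3688

3.3688


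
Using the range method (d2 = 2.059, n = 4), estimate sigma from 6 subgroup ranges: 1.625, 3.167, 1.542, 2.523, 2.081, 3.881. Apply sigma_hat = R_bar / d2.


R_bar = (1.625 + 3.167 + 1.542 + 2.523 + 2.081 + 3.881) / 6
R_bar = 14.819 / 6 = 2.4698333
sigma_hat = R_bar / d2 = 2.4698333 / 2.059 = 1.1995

1.1995


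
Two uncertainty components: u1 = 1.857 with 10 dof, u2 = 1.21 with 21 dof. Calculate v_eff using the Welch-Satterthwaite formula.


uc = sqrt(u1^2 + u2^2) = sqrt(1.857^2 + 1.21^2) = 2.2164271
v_eff = uc^4 / (u1^4/v1 + u2^4/v2)
= 2.2164271^4 / (1.857^4/10 + 1.21^4/21)
= 24.133139 / 1.2912557
v_eff = 18.6897

18.6897


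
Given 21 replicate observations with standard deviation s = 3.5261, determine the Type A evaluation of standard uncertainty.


u_A = s / sqrt(n)
u_A = 3.5261 / sqrt(21)
u_A = 3.5261 / 4.5825757
u_A = 0.7695

0.7695


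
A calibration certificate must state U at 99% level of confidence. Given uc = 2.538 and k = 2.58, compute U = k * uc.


U = k * uc
U = 2.58 * 2.538
U = 6.5480

6.5480


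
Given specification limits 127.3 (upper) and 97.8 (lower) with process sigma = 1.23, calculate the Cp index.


Cp = (USL - LSL) / (6 * sigma)
= (127.3 - 97.8) / (6 * 1.23)
= 29.5000 / 7.3800
= 3.9973

3.9973


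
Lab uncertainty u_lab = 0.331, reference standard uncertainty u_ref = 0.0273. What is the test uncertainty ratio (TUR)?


TUR = u_lab / u_ref
= 0.331 / 0.0273
= 12.1245

12.1245


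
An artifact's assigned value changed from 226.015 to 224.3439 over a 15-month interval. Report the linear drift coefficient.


rate = (v2 - v1) / months
= (224.3439 - 226.015) / 15
= -1.6711 / 15
= -0.1114

-0.1114


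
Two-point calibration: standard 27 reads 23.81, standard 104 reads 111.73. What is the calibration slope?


slope = (y2 - y1) / (x2 - x1)
= (111.73 - 23.81) / (104 - 27)
= 87.9200 / 77
= 1.1418

1.1418


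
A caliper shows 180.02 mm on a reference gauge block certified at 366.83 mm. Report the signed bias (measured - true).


Systematic error = measured - true
= 180.02 - 366.83
= -186.8100

-186.8100


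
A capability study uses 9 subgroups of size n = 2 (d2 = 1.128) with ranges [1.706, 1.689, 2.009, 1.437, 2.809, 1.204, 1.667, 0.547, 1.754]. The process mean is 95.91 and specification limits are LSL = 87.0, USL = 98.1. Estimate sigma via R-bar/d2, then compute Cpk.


R_bar = (1.706 + 1.689 + 2.009 + 1.437 + 2.809 + 1.204 + 1.667 + 0.547 + 1.754) / 9 = 1.6468889
sigma = R_bar / d2 = 1.6468889 / 1.128 = 1.4600079
Cp = (USL - LSL)/(6*sigma) = (98.1 - 87.0)/(6*1.4600079) = 1.2671
Cpu = (98.1 - 95.91)/(3*1.4600079) = 0.5000
Cpl = (95.91 - 87.0)/(3*1.4600079) = 2.0342
Cpk = min(Cpu, Cpl) = 0.5000

0.5000


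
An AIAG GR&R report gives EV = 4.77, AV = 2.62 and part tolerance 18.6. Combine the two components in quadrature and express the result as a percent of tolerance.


GRR = sqrt(EV^2 + AV^2) = sqrt(4.77^2 + 2.62^2) = 5.4421779
%GRR = GRR / tol * 100 = 5.4421779 / 18.6 * 100
%GRR = 29.2590

29.2590


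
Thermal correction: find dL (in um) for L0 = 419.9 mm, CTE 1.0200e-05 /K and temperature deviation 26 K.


dL = L * alpha * dT
= 419.9 * 1.0200e-05 * 26
= 0.1113575 mm
dL_um = 0.1113575 * 1000 = 111.3575 um

111.3575


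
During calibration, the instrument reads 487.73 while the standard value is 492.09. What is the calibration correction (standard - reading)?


Correction = standard - reading
= 492.09 - 487.73
= 4.3600

4.3600


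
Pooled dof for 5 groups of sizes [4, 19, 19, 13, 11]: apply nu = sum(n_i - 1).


nu = sum_i (n_i - 1)
nu = ((4 - 1) + (19 - 1) + (19 - 1) + (13 - 1) + (11 - 1))
nu = 3 + 18 + 18 + 12 + 10
nu = 61

61


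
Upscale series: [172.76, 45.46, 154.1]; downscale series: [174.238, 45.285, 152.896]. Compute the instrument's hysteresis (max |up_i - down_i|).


|172.76 - 174.238| = 1.4780
|45.46 - 45.285| = 0.1750
|154.1 - 152.896| = 1.2040
hysteresis = max(diffs) = 1.4780

1.4780


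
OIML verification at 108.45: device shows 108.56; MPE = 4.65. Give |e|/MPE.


e = indication - reference = 108.56 - 108.45 = 0.1100
|e| = 0.1100
ratio = |e| / MPE = 0.1100 / 4.65
ratio = 0.0237

0.0237


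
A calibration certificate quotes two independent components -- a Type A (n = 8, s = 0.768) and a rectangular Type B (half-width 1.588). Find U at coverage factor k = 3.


u_A = s / sqrt(n) = 0.768 / sqrt(8) = 0.271529
u_B = half_width / sqrt(3) = 1.588 / sqrt(3) = 0.91683223
uc = sqrt(u_A^2 + u_B^2) = sqrt(0.271529^2 + 0.91683223^2) = 0.95619524
U = k * uc = 3 * 0.95619524
U = 2.8686

2.8686


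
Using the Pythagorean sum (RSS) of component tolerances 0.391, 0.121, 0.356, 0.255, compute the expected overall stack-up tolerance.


RSS = sqrt(0.391^2 + 0.121^2 + 0.356^2 + 0.255^2)
= sqrt(0.359283)
= 0.5994

0.5994


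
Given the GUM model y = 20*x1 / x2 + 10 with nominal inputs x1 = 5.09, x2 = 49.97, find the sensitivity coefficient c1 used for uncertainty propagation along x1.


y = 20*x1 / x2 + 10
dy/dx1 = 20/x2
Evaluate at x2 = 49.97: c1 = 20 / 49.97
c1 = 0.4002

0.4002


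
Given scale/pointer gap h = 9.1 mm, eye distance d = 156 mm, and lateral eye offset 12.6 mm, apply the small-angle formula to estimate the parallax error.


error = h * offset / d
= 9.1 * 12.6 / 156
= 0.7350

0.7350


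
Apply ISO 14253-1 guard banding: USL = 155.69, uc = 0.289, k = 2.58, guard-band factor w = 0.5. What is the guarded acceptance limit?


U = k * uc = 2.58 * 0.289 = 0.74562
guard band g = w * U = 0.5 * 0.74562 = 0.37281
AL = USL - g = 155.69 - 0.37281
AL = 155.3172

155.3172


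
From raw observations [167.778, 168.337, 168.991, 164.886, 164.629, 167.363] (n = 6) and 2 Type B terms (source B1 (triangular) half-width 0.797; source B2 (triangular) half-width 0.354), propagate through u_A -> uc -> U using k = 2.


mean = (167.778 + 168.337 + 168.991 + 164.886 + 164.629 + 167.363) / 6 = 166.9973333
s = sqrt(sum((x - mean)^2)/(n-1)) = 1.8209502
u_A = s / sqrt(n) = 1.8209502 / sqrt(6) = 0.74339981
u_B1 = 0.797 / sqrt(6) = 0.32537389
u_B2 = 0.354 / sqrt(6) = 0.14451989
uc = sqrt(0.74339981^2 + 0.32537389^2 + 0.14451989^2) = 0.82425569
U = k * uc = 2 * 0.82425569
U = 1.6485

1.6485


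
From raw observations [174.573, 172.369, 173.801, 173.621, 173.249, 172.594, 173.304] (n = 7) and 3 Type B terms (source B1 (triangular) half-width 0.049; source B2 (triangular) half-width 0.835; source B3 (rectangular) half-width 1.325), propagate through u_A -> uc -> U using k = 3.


mean = (174.573 + 172.369 + 173.801 + 173.621 + 173.249 + 172.594 + 173.304) / 7 = 173.3587143
s = sqrt(sum((x - mean)^2)/(n-1)) = 0.7436681
u_A = s / sqrt(n) = 0.7436681 / sqrt(7) = 0.28108012
u_B1 = 0.049 / sqrt(6) = 0.020004166
u_B2 = 0.835 / sqrt(6) = 0.34088732
u_B3 = 1.325 / sqrt(3) = 0.76498911
uc = sqrt(0.28108012^2 + 0.020004166^2 + 0.34088732^2 + 0.76498911^2) = 0.88363946
U = k * uc = 3 * 0.88363946
U = 2.6509

2.6509


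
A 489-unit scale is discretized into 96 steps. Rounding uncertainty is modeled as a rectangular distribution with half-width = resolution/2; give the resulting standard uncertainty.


resolution = range / divisions
resolution = 489 / 96 = 5.09375
u_res = resolution / (2*sqrt(3))
u_res = 5.09375 / 3.4641016
u_res = 1.4704

1.4704


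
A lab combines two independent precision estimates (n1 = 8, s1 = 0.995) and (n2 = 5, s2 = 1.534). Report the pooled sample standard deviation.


s_p = sqrt(((n1-1)*s1^2 + (n2-1)*s2^2) / (n1+n2-2))
numerator = (8-1)*0.995^2 + (5-1)*1.534^2 = 6.930175 + 9.412624 = 16.342799
denominator = 8 + 5 - 2 = 11
s_p^2 = 16.342799 / 11 = 1.485709
s_p = sqrt(1.485709) = 1.2189

1.2189


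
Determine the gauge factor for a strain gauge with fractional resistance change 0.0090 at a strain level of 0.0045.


GF = (dR/R) / epsilon
= 0.0090 / 0.0045
= 2.0000

2.0000


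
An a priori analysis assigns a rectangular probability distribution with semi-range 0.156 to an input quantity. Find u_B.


u_B = half_width / sqrt(3)
u_B = 0.156 / 1.7320508
u_B = 0.0901

0.0901


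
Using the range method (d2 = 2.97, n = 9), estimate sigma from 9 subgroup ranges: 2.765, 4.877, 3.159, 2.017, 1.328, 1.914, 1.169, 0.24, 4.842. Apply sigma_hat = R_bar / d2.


R_bar = (2.765 + 4.877 + 3.159 + 2.017 + 1.328 + 1.914 + 1.169 + 0.24 + 4.842) / 9
R_bar = 22.311 / 9 = 2.479
sigma_hat = R_bar / d2 = 2.479 / 2.97 = 0.8347

0.8347


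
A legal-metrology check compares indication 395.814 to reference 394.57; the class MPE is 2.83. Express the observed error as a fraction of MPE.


e = indication - reference = 395.814 - 394.57 = 1.2440
|e| = 1.2440
ratio = |e| / MPE = 1.2440 / 2.83
ratio = 0.4396

0.4396


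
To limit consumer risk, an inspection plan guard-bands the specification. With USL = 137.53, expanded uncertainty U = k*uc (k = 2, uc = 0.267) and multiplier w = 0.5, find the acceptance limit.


U = k * uc = 2 * 0.267 = 0.534
guard band g = w * U = 0.5 * 0.534 = 0.267
AL = USL - g = 137.53 - 0.267
AL = 137.2630

137.2630


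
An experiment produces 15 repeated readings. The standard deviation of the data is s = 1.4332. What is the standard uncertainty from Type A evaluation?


u_A = s / sqrt(n)
u_A = 1.4332 / sqrt(15)
u_A = 1.4332 / 3.8729833
u_A = 0.3701

0.3701


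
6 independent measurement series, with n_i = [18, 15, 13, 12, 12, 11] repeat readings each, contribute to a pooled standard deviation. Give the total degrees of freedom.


nu = sum_i (n_i - 1)
nu = ((18 - 1) + (15 - 1) + (13 - 1) + (12 - 1) + (12 - 1) + (11 - 1))
nu = 17 + 14 + 12 + 11 + 11 + 10
nu = 75

75


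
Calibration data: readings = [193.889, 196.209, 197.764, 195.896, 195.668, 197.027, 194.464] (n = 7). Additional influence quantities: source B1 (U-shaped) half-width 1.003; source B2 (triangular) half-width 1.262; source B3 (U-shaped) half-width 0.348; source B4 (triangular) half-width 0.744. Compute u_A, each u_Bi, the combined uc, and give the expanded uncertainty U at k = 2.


mean = (193.889 + 196.209 + 197.764 + 195.896 + 195.668 + 197.027 + 194.464) / 7 = 195.8452857
s = sqrt(sum((x - mean)^2)/(n-1)) = 1.3527261
u_A = s / sqrt(n) = 1.3527261 / sqrt(7) = 0.51128241
u_B1 = 1.003 / sqrt(2) = 0.7092281
u_B2 = 1.262 / sqrt(6) = 0.51520934
u_B3 = 0.348 / sqrt(2) = 0.24607316
u_B4 = 0.744 / sqrt(6) = 0.30373673
uc = sqrt(0.51128241^2 + 0.7092281^2 + 0.51520934^2 + 0.24607316^2 + 0.30373673^2) = 1.087503
U = k * uc = 2 * 1.087503
U = 2.1750

2.1750


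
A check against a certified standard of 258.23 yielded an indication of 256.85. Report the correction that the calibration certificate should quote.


Correction = standard - reading
= 258.23 - 256.85
= 1.3800

1.3800


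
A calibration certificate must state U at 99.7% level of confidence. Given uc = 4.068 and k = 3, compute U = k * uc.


U = k * uc
U = 3 * 4.068
U = 12.2040

12.2040


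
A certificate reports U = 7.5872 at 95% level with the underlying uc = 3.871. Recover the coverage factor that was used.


k = U / uc
k = 7.5872 / 3.871
k = 1.96

1.96


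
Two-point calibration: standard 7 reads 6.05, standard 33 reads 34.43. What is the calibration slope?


slope = (y2 - y1) / (x2 - x1)
= (34.43 - 6.05) / (33 - 7)
= 28.3800 / 26
= 1.0915

1.0915


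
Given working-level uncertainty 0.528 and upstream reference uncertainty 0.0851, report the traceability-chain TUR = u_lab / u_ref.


TUR = u_lab / u_ref
= 0.528 / 0.0851
= 6.2045

6.2045


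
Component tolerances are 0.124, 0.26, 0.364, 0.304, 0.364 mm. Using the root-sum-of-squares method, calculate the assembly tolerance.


RSS = sqrt(0.124^2 + 0.26^2 + 0.364^2 + 0.304^2 + 0.364^2)
= sqrt(0.440384)
= 0.6636

0.6636


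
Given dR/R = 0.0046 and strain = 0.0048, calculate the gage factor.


GF = (dR/R) / epsilon
= 0.0046 / 0.0048
= 0.9583

0.9583


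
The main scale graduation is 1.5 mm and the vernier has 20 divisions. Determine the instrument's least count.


LC = MSD / n_div
= 1.5 / 20
= 0.0750

0.0750


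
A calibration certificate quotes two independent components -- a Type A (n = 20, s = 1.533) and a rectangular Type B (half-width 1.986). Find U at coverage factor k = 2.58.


u_A = s / sqrt(n) = 1.533 / sqrt(20) = 0.34278922
u_B = half_width / sqrt(3) = 1.986 / sqrt(3) = 1.1466176
uc = sqrt(u_A^2 + u_B^2) = sqrt(0.34278922^2 + 1.1466176^2) = 1.1967608
U = k * uc = 2.58 * 1.1967608
U = 3.0876

3.0876


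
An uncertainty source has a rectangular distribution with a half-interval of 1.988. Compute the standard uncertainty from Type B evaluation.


u_B = half_width / sqrt(3)
u_B = 1.988 / 1.7320508
u_B = 1.1478

1.1478


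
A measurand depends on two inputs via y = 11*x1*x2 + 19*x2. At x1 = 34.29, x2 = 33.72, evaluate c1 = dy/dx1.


y = 11*x1*x2 + 19*x2
dy/dx1 = 11*x2
Evaluate at x2 = 33.72: c1 = 11 * 33.72
c1 = 370.9200

370.9200


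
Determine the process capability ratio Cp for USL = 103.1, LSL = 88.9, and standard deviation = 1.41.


Cp = (USL - LSL) / (6 * sigma)
= (103.1 - 88.9) / (6 * 1.41)
= 14.2000 / 8.4600
= 1.6785

1.6785


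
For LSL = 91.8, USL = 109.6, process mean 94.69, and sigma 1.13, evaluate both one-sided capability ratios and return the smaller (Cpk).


Cpu = (USL - mean) / (3*sigma) = (109.6 - 94.69) / (3*1.13) = 4.3982
Cpl = (mean - LSL) / (3*sigma) = (94.69 - 91.8) / (3*1.13) = 0.8525
Cpk = min(Cpu, Cpl) = 0.8525

0.8525


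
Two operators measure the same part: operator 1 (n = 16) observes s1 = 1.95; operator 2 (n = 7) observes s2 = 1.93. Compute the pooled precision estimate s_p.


s_p = sqrt(((n1-1)*s1^2 + (n2-1)*s2^2) / (n1+n2-2))
numerator = (16-1)*1.95^2 + (7-1)*1.93^2 = 57.0375 + 22.3494 = 79.3869
denominator = 16 + 7 - 2 = 21
s_p^2 = 79.3869 / 21 = 3.7803286
s_p = sqrt(3.7803286) = 1.9443

1.9443


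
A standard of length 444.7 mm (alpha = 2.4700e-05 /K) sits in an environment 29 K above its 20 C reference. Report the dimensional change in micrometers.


dL = L * alpha * dT
= 444.7 * 2.4700e-05 * 29
= 0.3185386 mm
dL_um = 0.3185386 * 1000 = 318.5386 um

318.5386


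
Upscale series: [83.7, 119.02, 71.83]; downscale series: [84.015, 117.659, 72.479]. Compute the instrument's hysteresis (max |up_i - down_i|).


|83.7 - 84.015| = 0.3150
|119.02 - 117.659| = 1.3610
|71.83 - 72.479| = 0.6490
hysteresis = max(diffs) = 1.3610

1.3610


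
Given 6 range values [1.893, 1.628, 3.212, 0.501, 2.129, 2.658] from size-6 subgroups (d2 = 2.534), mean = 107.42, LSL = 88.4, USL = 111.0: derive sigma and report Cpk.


R_bar = (1.893 + 1.628 + 3.212 + 0.501 + 2.129 + 2.658) / 6 = 2.0035
sigma = R_bar / d2 = 2.0035 / 2.534 = 0.7906472
Cp = (USL - LSL)/(6*sigma) = (111.0 - 88.4)/(6*0.7906472) = 4.7640
Cpu = (111.0 - 107.42)/(3*0.7906472) = 1.5093
Cpl = (107.42 - 88.4)/(3*0.7906472) = 8.0187
Cpk = min(Cpu, Cpl) = 1.5093

1.5093


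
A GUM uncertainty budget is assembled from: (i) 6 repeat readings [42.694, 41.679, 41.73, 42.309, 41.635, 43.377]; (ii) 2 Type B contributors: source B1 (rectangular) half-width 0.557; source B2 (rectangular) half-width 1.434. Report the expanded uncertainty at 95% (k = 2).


mean = (42.694 + 41.679 + 41.73 + 42.309 + 41.635 + 43.377) / 6 = 42.23733333
s = sqrt(sum((x - mean)^2)/(n-1)) = 0.6992066
u_A = s / sqrt(n) = 0.6992066 / sqrt(6) = 0.2854499
u_B1 = 0.557 / sqrt(3) = 0.3215841
u_B2 = 1.434 / sqrt(3) = 0.82792029
uc = sqrt(0.2854499^2 + 0.3215841^2 + 0.82792029^2) = 0.9329255
U = k * uc = 2 * 0.9329255
U = 1.8659

1.8659


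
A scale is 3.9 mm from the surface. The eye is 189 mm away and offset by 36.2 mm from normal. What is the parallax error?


error = h * offset / d
= 3.9 * 36.2 / 189
= 0.7470

0.7470


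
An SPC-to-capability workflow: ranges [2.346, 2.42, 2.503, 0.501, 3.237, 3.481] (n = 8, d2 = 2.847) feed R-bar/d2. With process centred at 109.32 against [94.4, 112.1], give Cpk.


R_bar = (2.346 + 2.42 + 2.503 + 0.501 + 3.237 + 3.481) / 6 = 2.4146667
sigma = R_bar / d2 = 2.4146667 / 2.847 = 0.84814426
Cp = (USL - LSL)/(6*sigma) = (112.1 - 94.4)/(6*0.84814426) = 3.4782
Cpu = (112.1 - 109.32)/(3*0.84814426) = 1.0926
Cpl = (109.32 - 94.4)/(3*0.84814426) = 5.8638
Cpk = min(Cpu, Cpl) = 1.0926

1.0926


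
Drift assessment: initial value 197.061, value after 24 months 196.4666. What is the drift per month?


rate = (v2 - v1) / months
= (196.4666 - 197.061) / 24
= -0.5944 / 24
= -0.0248

-0.0248


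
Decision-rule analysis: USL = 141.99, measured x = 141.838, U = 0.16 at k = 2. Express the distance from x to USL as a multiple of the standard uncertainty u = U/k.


u = U / k = 0.16 / 2 = 0.08
margin = |USL - x| = |141.99 - 141.838| = 0.152
z = margin / u = 0.152 / 0.08
z = 1.9000

1.9000


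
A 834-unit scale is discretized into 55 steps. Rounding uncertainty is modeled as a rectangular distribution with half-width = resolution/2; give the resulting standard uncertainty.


resolution = range / divisions
resolution = 834 / 55 = 15.163636
u_res = resolution / (2*sqrt(3))
u_res = 15.163636 / 3.4641016
u_res = 4.3774

4.3774


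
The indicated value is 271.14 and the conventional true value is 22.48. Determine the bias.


Systematic error = measured - true
= 271.14 - 22.48
= 248.6600

248.6600


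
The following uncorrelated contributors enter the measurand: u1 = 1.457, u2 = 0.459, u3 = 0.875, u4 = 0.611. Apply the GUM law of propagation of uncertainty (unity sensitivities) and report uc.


uc = sqrt(1.457^2 + 0.459^2 + 0.875^2 + 0.611^2)
uc = sqrt(3.472476)
uc = 1.8635

1.8635


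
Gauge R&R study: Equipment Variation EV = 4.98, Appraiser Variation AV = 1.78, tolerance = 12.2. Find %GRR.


GRR = sqrt(EV^2 + AV^2) = sqrt(4.98^2 + 1.78^2) = 5.2885537
%GRR = GRR / tol * 100 = 5.2885537 / 12.2 * 100
%GRR = 43.3488

43.3488


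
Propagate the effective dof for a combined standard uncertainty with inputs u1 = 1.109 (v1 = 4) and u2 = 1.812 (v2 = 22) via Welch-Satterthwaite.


uc = sqrt(u1^2 + u2^2) = sqrt(1.109^2 + 1.812^2) = 2.1244352
v_eff = uc^4 / (u1^4/v1 + u2^4/v2)
= 2.1244352^4 / (1.109^4/4 + 1.812^4/22)
= 20.369199 / 0.86816763
v_eff = 23.4623

23.4623


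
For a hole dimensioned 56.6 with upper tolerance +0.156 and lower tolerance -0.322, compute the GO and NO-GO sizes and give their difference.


GO = nominal - lower_tol (smallest hole = maximum material condition)
GO = 56.6 - 0.322 = 56.278
NO-GO = nominal + upper_tol (largest hole = least material condition)
NO-GO = 56.6 + 0.156 = 56.756
spread = NO-GO - GO = 56.756 - 56.278 = 0.4780

0.4780


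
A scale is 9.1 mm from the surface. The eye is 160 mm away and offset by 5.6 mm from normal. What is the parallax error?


error = h * offset / d
= 9.1 * 5.6 / 160
= 0.3185

0.3185


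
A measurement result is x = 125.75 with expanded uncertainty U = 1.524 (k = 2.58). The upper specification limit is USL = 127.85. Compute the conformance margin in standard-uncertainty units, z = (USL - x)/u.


u = U / k = 1.524 / 2.58 = 0.59069767
margin = |USL - x| = |127.85 - 125.75| = 2.1
z = margin / u = 2.1 / 0.59069767
z = 3.5551

3.5551


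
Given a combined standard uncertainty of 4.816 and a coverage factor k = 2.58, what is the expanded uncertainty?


U = k * uc
U = 2.58 * 4.816
U = 12.4253

12.4253


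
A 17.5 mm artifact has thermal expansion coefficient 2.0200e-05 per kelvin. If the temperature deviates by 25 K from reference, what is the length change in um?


dL = L * alpha * dT
= 17.5 * 2.0200e-05 * 25
= 0.0088375 mm
dL_um = 0.0088375 * 1000 = 8.8375 um

8.8375


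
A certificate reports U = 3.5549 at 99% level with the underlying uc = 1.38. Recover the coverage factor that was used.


k = U / uc
k = 3.5549 / 1.38
k = 2.576

2.576


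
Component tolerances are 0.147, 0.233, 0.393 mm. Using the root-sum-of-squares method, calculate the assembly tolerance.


RSS = sqrt(0.147^2 + 0.233^2 + 0.393^2)
= sqrt(0.230347)
= 0.4799

0.4799


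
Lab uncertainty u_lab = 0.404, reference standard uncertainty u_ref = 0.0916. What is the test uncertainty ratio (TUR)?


TUR = u_lab / u_ref
= 0.404 / 0.0916
= 4.4105

4.4105


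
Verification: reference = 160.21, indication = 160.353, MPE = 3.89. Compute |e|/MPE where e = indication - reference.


e = indication - reference = 160.353 - 160.21 = 0.1430
|e| = 0.1430
ratio = |e| / MPE = 0.1430 / 3.89
ratio = 0.0368

0.0368


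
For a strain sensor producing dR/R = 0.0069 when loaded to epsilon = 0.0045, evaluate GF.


GF = (dR/R) / epsilon
= 0.0069 / 0.0045
= 1.5333

1.5333


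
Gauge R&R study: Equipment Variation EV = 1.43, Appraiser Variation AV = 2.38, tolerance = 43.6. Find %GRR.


GRR = sqrt(EV^2 + AV^2) = sqrt(1.43^2 + 2.38^2) = 2.7765626
%GRR = GRR / tol * 100 = 2.7765626 / 43.6 * 100
%GRR = 6.3683

6.3683


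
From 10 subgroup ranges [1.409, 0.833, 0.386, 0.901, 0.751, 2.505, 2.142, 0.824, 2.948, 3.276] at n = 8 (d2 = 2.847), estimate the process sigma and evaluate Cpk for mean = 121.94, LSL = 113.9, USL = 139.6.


R_bar = (1.409 + 0.833 + 0.386 + 0.901 + 0.751 + 2.505 + 2.142 + 0.824 + 2.948 + 3.276) / 10 = 1.5975
sigma = R_bar / d2 = 1.5975 / 2.847 = 0.56111697
Cp = (USL - LSL)/(6*sigma) = (139.6 - 113.9)/(6*0.56111697) = 7.6336
Cpu = (139.6 - 121.94)/(3*0.56111697) = 10.4910
Cpl = (121.94 - 113.9)/(3*0.56111697) = 4.7762
Cpk = min(Cpu, Cpl) = 4.7762

4.7762


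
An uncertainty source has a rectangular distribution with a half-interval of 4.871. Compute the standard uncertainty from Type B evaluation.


u_B = half_width / sqrt(3)
u_B = 4.871 / 1.7320508
u_B = 2.8123

2.8123


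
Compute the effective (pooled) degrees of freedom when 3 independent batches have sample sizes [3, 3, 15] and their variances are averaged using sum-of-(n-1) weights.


nu = sum_i (n_i - 1)
nu = ((3 - 1) + (3 - 1) + (15 - 1))
nu = 2 + 2 + 14
nu = 18

18


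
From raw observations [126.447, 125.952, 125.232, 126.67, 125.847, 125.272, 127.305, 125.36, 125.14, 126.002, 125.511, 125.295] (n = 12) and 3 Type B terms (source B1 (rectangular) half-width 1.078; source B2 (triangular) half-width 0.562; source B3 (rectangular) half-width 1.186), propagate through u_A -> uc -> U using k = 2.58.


mean = (126.447 + 125.952 + 125.232 + 126.67 + 125.847 + 125.272 + 127.305 + 125.36 + 125.14 + 126.002 + 125.511 + 125.295) / 12 = 125.8360833
s = sqrt(sum((x - mean)^2)/(n-1)) = 0.67824512
u_A = s / sqrt(n) = 0.67824512 / sqrt(12) = 0.1957925
u_B1 = 1.078 / sqrt(3) = 0.62238359
u_B2 = 0.562 / sqrt(6) = 0.22943554
u_B3 = 1.186 / sqrt(3) = 0.68473742
uc = sqrt(0.1957925^2 + 0.62238359^2 + 0.22943554^2 + 0.68473742^2) = 0.97324305
U = k * uc = 2.58 * 0.97324305
U = 2.5110

2.5110
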